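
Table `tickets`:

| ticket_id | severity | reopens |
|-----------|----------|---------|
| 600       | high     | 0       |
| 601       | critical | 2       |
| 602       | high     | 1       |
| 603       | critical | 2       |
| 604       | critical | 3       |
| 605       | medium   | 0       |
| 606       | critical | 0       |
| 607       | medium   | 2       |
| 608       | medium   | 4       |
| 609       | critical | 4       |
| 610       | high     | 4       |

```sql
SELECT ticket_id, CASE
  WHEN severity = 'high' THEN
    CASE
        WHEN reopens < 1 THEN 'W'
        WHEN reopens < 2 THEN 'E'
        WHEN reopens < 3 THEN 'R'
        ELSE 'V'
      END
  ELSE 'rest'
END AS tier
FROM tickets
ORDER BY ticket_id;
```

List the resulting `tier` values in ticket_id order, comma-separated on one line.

ticket_id=600: severity='high' → inner[reopens < 1] → W
ticket_id=601: severity='critical' → outer ELSE → rest
ticket_id=602: severity='high' → inner[reopens < 2] → E
ticket_id=603: severity='critical' → outer ELSE → rest
ticket_id=604: severity='critical' → outer ELSE → rest
ticket_id=605: severity='medium' → outer ELSE → rest
ticket_id=606: severity='critical' → outer ELSE → rest
ticket_id=607: severity='medium' → outer ELSE → rest
ticket_id=608: severity='medium' → outer ELSE → rest
ticket_id=609: severity='critical' → outer ELSE → rest
ticket_id=610: severity='high' → inner[ELSE] → V

W, rest, E, rest, rest, rest, rest, rest, rest, rest, V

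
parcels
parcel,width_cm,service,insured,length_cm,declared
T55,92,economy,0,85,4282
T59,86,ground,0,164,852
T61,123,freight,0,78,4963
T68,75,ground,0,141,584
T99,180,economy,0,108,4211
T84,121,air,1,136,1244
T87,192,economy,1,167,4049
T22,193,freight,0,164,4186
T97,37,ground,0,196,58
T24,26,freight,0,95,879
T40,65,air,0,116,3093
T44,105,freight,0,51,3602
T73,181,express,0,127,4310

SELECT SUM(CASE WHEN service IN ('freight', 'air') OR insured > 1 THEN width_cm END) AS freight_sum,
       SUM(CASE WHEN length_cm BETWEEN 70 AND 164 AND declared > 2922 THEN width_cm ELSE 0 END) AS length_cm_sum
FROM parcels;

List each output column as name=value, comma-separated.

freight_sum=633, length_cm_sum=834

[freight_sum: service IN ('freight', 'air') OR insured > 1]
parcel=T55: ✗
parcel=T59: ✗
parcel=T61: ✓ → 123
parcel=T68: ✗
parcel=T99: ✗
parcel=T84: ✓ → 121
parcel=T87: ✗
parcel=T22: ✓ → 193
parcel=T97: ✗
parcel=T24: ✓ → 26
parcel=T40: ✓ → 65
parcel=T44: ✓ → 105
parcel=T73: ✗
freight_sum = 123 + 121 + 193 + 26 + 65 + 105 = 633
—
[length_cm_sum: length_cm BETWEEN 70 AND 164 AND declared > 2922]
parcel=T55: ✓ → 92
parcel=T59: ✗
parcel=T61: ✓ → 123
parcel=T68: ✗
parcel=T99: ✓ → 180
parcel=T84: ✗
parcel=T87: ✗
parcel=T22: ✓ → 193
parcel=T97: ✗
parcel=T24: ✗
parcel=T40: ✓ → 65
parcel=T44: ✗
parcel=T73: ✓ → 181
length_cm_sum = 92 + 123 + 180 + 193 + 65 + 181 = 834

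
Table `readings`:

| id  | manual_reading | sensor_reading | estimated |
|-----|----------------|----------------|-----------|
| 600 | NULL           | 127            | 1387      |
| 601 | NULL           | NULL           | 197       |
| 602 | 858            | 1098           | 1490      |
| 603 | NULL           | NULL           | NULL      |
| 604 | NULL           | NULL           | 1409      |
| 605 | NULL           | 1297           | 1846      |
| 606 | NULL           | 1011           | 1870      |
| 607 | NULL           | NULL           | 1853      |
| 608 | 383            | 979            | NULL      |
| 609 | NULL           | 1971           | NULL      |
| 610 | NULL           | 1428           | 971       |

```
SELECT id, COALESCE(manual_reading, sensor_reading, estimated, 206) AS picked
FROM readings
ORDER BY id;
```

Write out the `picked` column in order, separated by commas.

id=600: manual_reading=NULL, sensor_reading=127 → 127
id=601: manual_reading=NULL, sensor_reading=NULL, estimated=197 → 197
id=602: manual_reading=858 → 858
id=603: manual_reading=NULL, sensor_reading=NULL, estimated=NULL, → literal 206 → 206
id=604: manual_reading=NULL, sensor_reading=NULL, estimated=1409 → 1409
id=605: manual_reading=NULL, sensor_reading=1297 → 1297
id=606: manual_reading=NULL, sensor_reading=1011 → 1011
id=607: manual_reading=NULL, sensor_reading=NULL, estimated=1853 → 1853
id=608: manual_reading=383 → 383
id=609: manual_reading=NULL, sensor_reading=1971 → 1971
id=610: manual_reading=NULL, sensor_reading=1428 → 1428

127, 197, 858, 206, 1409, 1297, 1011, 1853, 383, 1971, 1428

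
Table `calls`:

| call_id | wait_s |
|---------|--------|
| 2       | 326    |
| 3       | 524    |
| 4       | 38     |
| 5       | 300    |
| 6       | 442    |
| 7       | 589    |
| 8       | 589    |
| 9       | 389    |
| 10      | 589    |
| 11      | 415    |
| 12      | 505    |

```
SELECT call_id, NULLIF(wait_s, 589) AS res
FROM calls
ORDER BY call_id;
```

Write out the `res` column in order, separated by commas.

326, 524, 38, 300, 442, NULL, NULL, 389, NULL, 415, 505

call_id=2: wait_s=326 vs 589: differ → 326
call_id=3: wait_s=524 vs 589: differ → 524
call_id=4: wait_s=38 vs 589: differ → 38
call_id=5: wait_s=300 vs 589: differ → 300
call_id=6: wait_s=442 vs 589: differ → 442
call_id=7: wait_s=589 vs 589: equal → NULL
call_id=8: wait_s=589 vs 589: equal → NULL
call_id=9: wait_s=389 vs 589: differ → 389
call_id=10: wait_s=589 vs 589: equal → NULL
call_id=11: wait_s=415 vs 589: differ → 415
call_id=12: wait_s=505 vs 589: differ → 505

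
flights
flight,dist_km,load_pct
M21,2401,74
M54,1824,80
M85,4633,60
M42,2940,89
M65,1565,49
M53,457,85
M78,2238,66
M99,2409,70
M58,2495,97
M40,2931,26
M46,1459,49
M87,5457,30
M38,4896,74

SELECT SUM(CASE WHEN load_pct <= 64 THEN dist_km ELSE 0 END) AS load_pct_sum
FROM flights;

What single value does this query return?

flight=M21: ✗
flight=M54: ✗
flight=M85: ✓ → 4633
flight=M42: ✗
flight=M65: ✓ → 1565
flight=M53: ✗
flight=M78: ✗
flight=M99: ✗
flight=M58: ✗
flight=M40: ✓ → 2931
flight=M46: ✓ → 1459
flight=M87: ✓ → 5457
flight=M38: ✗
load_pct_sum = 4633 + 1565 + 2931 + 1459 + 5457 = 16045

16045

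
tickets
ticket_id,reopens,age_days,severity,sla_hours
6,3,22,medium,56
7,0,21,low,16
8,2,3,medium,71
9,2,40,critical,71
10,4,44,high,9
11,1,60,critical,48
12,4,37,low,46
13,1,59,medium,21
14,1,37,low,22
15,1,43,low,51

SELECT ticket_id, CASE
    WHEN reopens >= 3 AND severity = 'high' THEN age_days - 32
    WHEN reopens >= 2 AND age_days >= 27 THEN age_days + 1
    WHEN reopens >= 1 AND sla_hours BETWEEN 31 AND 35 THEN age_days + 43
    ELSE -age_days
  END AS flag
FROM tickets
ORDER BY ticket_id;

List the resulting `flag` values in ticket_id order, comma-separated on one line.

-22, -21, -3, 41, 12, -60, 38, -59, -37, -43

ticket_id=6: ELSE → -22
ticket_id=7: ELSE → -21
ticket_id=8: ELSE → -3
ticket_id=9: reopens >= 2 AND age_days >= 27 → 41
ticket_id=10: reopens >= 3 AND severity = 'high' → 12
ticket_id=11: ELSE → -60
ticket_id=12: reopens >= 2 AND age_days >= 27 → 38
ticket_id=13: ELSE → -59
ticket_id=14: ELSE → -37
ticket_id=15: ELSE → -43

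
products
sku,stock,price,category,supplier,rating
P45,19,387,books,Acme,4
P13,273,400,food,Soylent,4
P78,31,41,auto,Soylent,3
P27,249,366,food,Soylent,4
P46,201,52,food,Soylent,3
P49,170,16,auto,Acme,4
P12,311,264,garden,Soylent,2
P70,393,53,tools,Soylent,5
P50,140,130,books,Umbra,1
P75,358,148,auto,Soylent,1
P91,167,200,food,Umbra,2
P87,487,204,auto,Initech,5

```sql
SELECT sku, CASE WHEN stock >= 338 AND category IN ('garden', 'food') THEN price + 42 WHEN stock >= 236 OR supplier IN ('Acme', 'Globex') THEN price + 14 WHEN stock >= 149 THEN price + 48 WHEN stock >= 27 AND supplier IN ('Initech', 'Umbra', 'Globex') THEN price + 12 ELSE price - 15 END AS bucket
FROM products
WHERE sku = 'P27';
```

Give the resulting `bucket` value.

sku = P27: stock=249, price=366, category=food, supplier=Soylent, rating=4.
stock >= 338 AND category IN ('garden', 'food') → false
stock >= 236 OR supplier IN ('Acme', 'Globex') → true → 380

380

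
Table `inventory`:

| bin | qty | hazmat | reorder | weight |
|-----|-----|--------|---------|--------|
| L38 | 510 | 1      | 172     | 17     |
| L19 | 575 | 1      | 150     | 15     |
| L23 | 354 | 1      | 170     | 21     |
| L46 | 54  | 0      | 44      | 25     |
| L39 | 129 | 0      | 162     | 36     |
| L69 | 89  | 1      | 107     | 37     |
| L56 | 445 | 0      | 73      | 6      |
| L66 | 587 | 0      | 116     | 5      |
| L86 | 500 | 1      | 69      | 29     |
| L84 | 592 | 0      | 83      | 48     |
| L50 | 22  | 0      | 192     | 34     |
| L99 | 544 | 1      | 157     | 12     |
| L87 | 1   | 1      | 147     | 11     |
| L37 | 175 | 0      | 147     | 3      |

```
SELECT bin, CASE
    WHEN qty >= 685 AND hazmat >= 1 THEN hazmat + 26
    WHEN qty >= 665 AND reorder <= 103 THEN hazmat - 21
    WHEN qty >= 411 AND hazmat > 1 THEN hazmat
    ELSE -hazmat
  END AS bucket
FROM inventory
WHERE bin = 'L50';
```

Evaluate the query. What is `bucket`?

bin = L50: qty=22, hazmat=0, reorder=192, weight=34.
qty >= 685 AND hazmat >= 1 → false
qty >= 665 AND reorder <= 103 → false
qty >= 411 AND hazmat > 1 → false
No prior WHEN matched → ELSE → 0

0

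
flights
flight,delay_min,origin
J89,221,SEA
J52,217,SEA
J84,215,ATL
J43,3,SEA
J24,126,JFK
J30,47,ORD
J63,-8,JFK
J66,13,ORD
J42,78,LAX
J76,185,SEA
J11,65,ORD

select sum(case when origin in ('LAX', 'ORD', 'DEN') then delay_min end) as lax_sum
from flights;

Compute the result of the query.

flight=J89: ✗
flight=J52: ✗
flight=J84: ✗
flight=J43: ✗
flight=J24: ✗
flight=J30: ✓ → 47
flight=J63: ✗
flight=J66: ✓ → 13
flight=J42: ✓ → 78
flight=J76: ✗
flight=J11: ✓ → 65
lax_sum = 47 + 13 + 78 + 65 = 203

203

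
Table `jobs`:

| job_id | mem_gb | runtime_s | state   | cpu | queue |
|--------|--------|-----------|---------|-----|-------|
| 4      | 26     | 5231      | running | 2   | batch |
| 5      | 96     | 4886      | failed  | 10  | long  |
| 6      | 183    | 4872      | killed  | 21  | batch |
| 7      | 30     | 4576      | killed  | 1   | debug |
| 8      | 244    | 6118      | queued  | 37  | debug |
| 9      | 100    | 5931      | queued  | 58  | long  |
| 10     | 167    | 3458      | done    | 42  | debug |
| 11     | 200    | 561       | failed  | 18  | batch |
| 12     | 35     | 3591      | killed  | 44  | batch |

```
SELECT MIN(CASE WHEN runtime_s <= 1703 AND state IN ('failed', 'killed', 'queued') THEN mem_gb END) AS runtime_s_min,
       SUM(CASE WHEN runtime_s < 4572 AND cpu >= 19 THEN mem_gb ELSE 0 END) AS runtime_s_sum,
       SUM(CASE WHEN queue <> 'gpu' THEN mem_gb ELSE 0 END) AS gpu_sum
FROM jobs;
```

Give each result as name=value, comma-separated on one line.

runtime_s_min=200, runtime_s_sum=202, gpu_sum=1081

[runtime_s_min: runtime_s <= 1703 AND state IN ('failed', 'killed', 'queued')]
job_id=4: ✗
job_id=5: ✗
job_id=6: ✗
job_id=7: ✗
job_id=8: ✗
job_id=9: ✗
job_id=10: ✗
job_id=11: ✓ → 200
job_id=12: ✗
runtime_s_min = MIN(200) = 200
—
[runtime_s_sum: runtime_s < 4572 AND cpu >= 19]
job_id=4: ✗
job_id=5: ✗
job_id=6: ✗
job_id=7: ✗
job_id=8: ✗
job_id=9: ✗
job_id=10: ✓ → 167
job_id=11: ✗
job_id=12: ✓ → 35
runtime_s_sum = 167 + 35 = 202
—
[gpu_sum: queue <> 'gpu']
job_id=4: ✓ → 26
job_id=5: ✓ → 96
job_id=6: ✓ → 183
job_id=7: ✓ → 30
job_id=8: ✓ → 244
job_id=9: ✓ → 100
job_id=10: ✓ → 167
job_id=11: ✓ → 200
job_id=12: ✓ → 35
gpu_sum = 26 + 96 + 183 + 30 + 244 + 100 + 167 + 200 + 35 = 1081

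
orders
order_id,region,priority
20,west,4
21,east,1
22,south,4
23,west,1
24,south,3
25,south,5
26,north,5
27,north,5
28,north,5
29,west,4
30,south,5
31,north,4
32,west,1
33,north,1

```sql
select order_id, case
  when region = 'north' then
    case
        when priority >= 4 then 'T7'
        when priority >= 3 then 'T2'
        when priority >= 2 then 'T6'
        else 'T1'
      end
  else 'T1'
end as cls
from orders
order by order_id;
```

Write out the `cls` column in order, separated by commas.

T1, T1, T1, T1, T1, T1, T7, T7, T7, T1, T1, T7, T1, T1

order_id=20: region='west' → outer ELSE → T1
order_id=21: region='east' → outer ELSE → T1
order_id=22: region='south' → outer ELSE → T1
order_id=23: region='west' → outer ELSE → T1
order_id=24: region='south' → outer ELSE → T1
order_id=25: region='south' → outer ELSE → T1
order_id=26: region='north' → inner[priority >= 4] → T7
order_id=27: region='north' → inner[priority >= 4] → T7
order_id=28: region='north' → inner[priority >= 4] → T7
order_id=29: region='west' → outer ELSE → T1
order_id=30: region='south' → outer ELSE → T1
order_id=31: region='north' → inner[priority >= 4] → T7
order_id=32: region='west' → outer ELSE → T1
order_id=33: region='north' → inner[ELSE] → T1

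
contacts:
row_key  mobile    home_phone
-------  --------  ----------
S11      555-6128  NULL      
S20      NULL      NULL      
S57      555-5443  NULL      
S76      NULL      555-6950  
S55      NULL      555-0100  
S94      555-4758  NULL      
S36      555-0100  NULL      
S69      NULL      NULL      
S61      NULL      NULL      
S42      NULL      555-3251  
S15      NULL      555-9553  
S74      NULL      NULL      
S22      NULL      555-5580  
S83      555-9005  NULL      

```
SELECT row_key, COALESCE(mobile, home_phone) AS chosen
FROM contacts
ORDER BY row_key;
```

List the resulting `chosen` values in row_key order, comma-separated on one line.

555-6128, 555-9553, NULL, 555-5580, 555-0100, 555-3251, 555-0100, 555-5443, NULL, NULL, NULL, 555-6950, 555-9005, 555-4758

row_key=S11: mobile=555-6128 → 555-6128
row_key=S15: mobile=NULL, home_phone=555-9553 → 555-9553
row_key=S20: mobile=NULL, home_phone=NULL (all NULL) → NULL
row_key=S22: mobile=NULL, home_phone=555-5580 → 555-5580
row_key=S36: mobile=555-0100 → 555-0100
row_key=S42: mobile=NULL, home_phone=555-3251 → 555-3251
row_key=S55: mobile=NULL, home_phone=555-0100 → 555-0100
row_key=S57: mobile=555-5443 → 555-5443
row_key=S61: mobile=NULL, home_phone=NULL (all NULL) → NULL
row_key=S69: mobile=NULL, home_phone=NULL (all NULL) → NULL
row_key=S74: mobile=NULL, home_phone=NULL (all NULL) → NULL
row_key=S76: mobile=NULL, home_phone=555-6950 → 555-6950
row_key=S83: mobile=555-9005 → 555-9005
row_key=S94: mobile=555-4758 → 555-4758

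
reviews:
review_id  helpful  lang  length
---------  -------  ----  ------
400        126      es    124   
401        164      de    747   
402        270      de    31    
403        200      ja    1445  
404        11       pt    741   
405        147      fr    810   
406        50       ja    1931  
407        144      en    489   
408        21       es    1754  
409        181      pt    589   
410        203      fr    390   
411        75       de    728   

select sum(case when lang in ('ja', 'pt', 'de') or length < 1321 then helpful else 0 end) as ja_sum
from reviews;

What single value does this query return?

review_id=400: ✓ → 126
review_id=401: ✓ → 164
review_id=402: ✓ → 270
review_id=403: ✓ → 200
review_id=404: ✓ → 11
review_id=405: ✓ → 147
review_id=406: ✓ → 50
review_id=407: ✓ → 144
review_id=408: ✗
review_id=409: ✓ → 181
review_id=410: ✓ → 203
review_id=411: ✓ → 75
ja_sum = 126 + 164 + 270 + 200 + 11 + 147 + 50 + 144 + 181 + 203 + 75 = 1571

1571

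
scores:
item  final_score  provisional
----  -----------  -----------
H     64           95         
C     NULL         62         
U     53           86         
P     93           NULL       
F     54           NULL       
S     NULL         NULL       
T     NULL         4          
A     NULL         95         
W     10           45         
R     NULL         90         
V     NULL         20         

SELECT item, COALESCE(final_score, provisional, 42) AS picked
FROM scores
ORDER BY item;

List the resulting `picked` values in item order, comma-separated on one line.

95, 62, 54, 64, 93, 90, 42, 4, 53, 20, 10

item=A: final_score=NULL, provisional=95 → 95
item=C: final_score=NULL, provisional=62 → 62
item=F: final_score=54 → 54
item=H: final_score=64 → 64
item=P: final_score=93 → 93
item=R: final_score=NULL, provisional=90 → 90
item=S: final_score=NULL, provisional=NULL, → literal 42 → 42
item=T: final_score=NULL, provisional=4 → 4
item=U: final_score=53 → 53
item=V: final_score=NULL, provisional=20 → 20
item=W: final_score=10 → 10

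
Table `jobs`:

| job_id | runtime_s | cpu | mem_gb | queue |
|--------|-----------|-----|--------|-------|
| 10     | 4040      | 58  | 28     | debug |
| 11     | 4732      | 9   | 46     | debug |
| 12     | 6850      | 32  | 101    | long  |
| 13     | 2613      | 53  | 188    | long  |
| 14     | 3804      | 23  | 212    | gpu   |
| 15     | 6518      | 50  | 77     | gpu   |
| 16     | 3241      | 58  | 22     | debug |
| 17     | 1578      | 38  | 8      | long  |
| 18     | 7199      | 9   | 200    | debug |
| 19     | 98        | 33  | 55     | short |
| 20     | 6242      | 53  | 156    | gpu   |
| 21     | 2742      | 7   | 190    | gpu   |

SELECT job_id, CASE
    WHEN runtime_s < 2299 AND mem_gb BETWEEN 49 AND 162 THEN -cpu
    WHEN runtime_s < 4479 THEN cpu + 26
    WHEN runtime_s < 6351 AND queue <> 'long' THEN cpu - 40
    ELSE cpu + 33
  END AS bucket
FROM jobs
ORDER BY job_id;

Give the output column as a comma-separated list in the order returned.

84, -31, 65, 79, 49, 83, 84, 64, 42, -33, 13, 33

job_id=10: runtime_s < 4479 → 84
job_id=11: runtime_s < 6351 AND queue <> 'long' → -31
job_id=12: ELSE → 65
job_id=13: runtime_s < 4479 → 79
job_id=14: runtime_s < 4479 → 49
job_id=15: ELSE → 83
job_id=16: runtime_s < 4479 → 84
job_id=17: runtime_s < 4479 → 64
job_id=18: ELSE → 42
job_id=19: runtime_s < 2299 AND mem_gb BETWEEN 49 AND 162 → -33
job_id=20: runtime_s < 6351 AND queue <> 'long' → 13
job_id=21: runtime_s < 4479 → 33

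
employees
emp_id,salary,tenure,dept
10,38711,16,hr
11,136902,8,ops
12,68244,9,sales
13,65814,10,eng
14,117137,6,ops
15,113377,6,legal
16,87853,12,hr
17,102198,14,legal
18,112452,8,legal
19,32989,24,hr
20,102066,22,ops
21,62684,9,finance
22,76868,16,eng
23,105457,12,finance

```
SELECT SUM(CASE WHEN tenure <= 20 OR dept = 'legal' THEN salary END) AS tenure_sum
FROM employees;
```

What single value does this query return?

emp_id=10: ✓ → 38711
emp_id=11: ✓ → 136902
emp_id=12: ✓ → 68244
emp_id=13: ✓ → 65814
emp_id=14: ✓ → 117137
emp_id=15: ✓ → 113377
emp_id=16: ✓ → 87853
emp_id=17: ✓ → 102198
emp_id=18: ✓ → 112452
emp_id=19: ✗
emp_id=20: ✗
emp_id=21: ✓ → 62684
emp_id=22: ✓ → 76868
emp_id=23: ✓ → 105457
tenure_sum = 38711 + 136902 + 68244 + 65814 + 117137 + 113377 + 87853 + 102198 + 112452 + 62684 + 76868 + 105457 = 1087697

1087697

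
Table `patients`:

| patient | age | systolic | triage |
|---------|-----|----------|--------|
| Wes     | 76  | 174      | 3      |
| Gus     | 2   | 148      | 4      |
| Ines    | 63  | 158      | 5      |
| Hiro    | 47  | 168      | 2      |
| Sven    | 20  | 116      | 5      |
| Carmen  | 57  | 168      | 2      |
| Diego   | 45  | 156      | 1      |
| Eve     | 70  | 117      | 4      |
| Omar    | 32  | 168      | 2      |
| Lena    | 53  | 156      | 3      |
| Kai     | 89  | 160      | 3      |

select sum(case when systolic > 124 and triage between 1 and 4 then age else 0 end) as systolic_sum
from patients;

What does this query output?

patient=Wes: ✓ → 76
patient=Gus: ✓ → 2
patient=Ines: ✗
patient=Hiro: ✓ → 47
patient=Sven: ✗
patient=Carmen: ✓ → 57
patient=Diego: ✓ → 45
patient=Eve: ✗
patient=Omar: ✓ → 32
patient=Lena: ✓ → 53
patient=Kai: ✓ → 89
systolic_sum = 76 + 2 + 47 + 57 + 45 + 32 + 53 + 89 = 401

401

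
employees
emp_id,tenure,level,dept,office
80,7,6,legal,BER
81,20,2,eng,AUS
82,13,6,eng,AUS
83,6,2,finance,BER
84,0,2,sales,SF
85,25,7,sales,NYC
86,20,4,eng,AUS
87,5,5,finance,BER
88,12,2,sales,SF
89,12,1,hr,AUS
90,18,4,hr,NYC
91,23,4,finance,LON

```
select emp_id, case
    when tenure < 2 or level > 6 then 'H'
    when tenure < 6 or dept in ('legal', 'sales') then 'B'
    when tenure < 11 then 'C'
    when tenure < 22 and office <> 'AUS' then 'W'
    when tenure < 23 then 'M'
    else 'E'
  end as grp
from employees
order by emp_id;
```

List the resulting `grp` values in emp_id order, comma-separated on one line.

B, M, M, C, H, H, M, B, B, M, W, E

emp_id=80: tenure < 6 or dept in ('legal', 'sales') → B
emp_id=81: tenure < 23 → M
emp_id=82: tenure < 23 → M
emp_id=83: tenure < 11 → C
emp_id=84: tenure < 2 or level > 6 → H
emp_id=85: tenure < 2 or level > 6 → H
emp_id=86: tenure < 23 → M
emp_id=87: tenure < 6 or dept in ('legal', 'sales') → B
emp_id=88: tenure < 6 or dept in ('legal', 'sales') → B
emp_id=89: tenure < 23 → M
emp_id=90: tenure < 22 and office <> 'AUS' → W
emp_id=91: ELSE → E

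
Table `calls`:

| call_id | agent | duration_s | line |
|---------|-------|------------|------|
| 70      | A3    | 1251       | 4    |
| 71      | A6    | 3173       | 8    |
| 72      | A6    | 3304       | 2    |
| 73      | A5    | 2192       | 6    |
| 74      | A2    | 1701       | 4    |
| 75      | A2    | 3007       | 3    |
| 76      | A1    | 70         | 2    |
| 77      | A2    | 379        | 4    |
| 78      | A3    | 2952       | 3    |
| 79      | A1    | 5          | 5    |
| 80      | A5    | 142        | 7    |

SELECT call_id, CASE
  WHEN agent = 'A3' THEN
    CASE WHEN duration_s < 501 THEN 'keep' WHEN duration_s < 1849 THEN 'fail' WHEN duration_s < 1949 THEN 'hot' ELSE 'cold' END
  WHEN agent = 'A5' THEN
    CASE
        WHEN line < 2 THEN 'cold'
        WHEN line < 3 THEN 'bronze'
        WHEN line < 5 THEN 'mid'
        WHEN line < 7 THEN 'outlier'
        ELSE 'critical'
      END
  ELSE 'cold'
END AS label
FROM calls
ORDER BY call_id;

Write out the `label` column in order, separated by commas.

fail, cold, cold, outlier, cold, cold, cold, cold, cold, cold, critical

call_id=70: agent='A3' → inner[duration_s < 1849] → fail
call_id=71: agent='A6' → outer ELSE → cold
call_id=72: agent='A6' → outer ELSE → cold
call_id=73: agent='A5' → inner[line < 7] → outlier
call_id=74: agent='A2' → outer ELSE → cold
call_id=75: agent='A2' → outer ELSE → cold
call_id=76: agent='A1' → outer ELSE → cold
call_id=77: agent='A2' → outer ELSE → cold
call_id=78: agent='A3' → inner[ELSE] → cold
call_id=79: agent='A1' → outer ELSE → cold
call_id=80: agent='A5' → inner[ELSE] → critical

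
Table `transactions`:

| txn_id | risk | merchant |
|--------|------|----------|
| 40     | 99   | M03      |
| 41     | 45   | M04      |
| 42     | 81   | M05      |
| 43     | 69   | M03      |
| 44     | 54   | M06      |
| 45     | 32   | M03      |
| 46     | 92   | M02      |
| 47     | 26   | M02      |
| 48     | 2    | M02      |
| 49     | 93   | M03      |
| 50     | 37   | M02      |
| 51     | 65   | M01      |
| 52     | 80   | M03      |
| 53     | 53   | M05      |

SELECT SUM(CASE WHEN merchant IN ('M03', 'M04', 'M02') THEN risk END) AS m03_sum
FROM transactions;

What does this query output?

575

txn_id=40: ✓ → 99
txn_id=41: ✓ → 45
txn_id=42: ✗
txn_id=43: ✓ → 69
txn_id=44: ✗
txn_id=45: ✓ → 32
txn_id=46: ✓ → 92
txn_id=47: ✓ → 26
txn_id=48: ✓ → 2
txn_id=49: ✓ → 93
txn_id=50: ✓ → 37
txn_id=51: ✗
txn_id=52: ✓ → 80
txn_id=53: ✗
m03_sum = 99 + 45 + 69 + 32 + 92 + 26 + 2 + 93 + 37 + 80 = 575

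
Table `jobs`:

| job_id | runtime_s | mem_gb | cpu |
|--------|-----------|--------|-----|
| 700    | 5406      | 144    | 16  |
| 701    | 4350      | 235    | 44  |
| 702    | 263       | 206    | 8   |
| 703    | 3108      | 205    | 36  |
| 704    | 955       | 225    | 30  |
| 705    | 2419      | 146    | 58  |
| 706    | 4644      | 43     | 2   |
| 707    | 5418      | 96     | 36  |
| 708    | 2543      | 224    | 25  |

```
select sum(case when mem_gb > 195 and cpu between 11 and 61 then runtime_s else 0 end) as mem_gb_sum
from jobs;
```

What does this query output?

10956

job_id=700: ✗
job_id=701: ✓ → 4350
job_id=702: ✗
job_id=703: ✓ → 3108
job_id=704: ✓ → 955
job_id=705: ✗
job_id=706: ✗
job_id=707: ✗
job_id=708: ✓ → 2543
mem_gb_sum = 4350 + 3108 + 955 + 2543 = 10956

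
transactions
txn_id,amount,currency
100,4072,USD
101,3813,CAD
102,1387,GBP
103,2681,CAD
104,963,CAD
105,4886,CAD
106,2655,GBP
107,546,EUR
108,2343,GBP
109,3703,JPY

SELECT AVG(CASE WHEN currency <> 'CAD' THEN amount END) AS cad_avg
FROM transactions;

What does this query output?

txn_id=100: ✓ → 4072
txn_id=101: ✗
txn_id=102: ✓ → 1387
txn_id=103: ✗
txn_id=104: ✗
txn_id=105: ✗
txn_id=106: ✓ → 2655
txn_id=107: ✓ → 546
txn_id=108: ✓ → 2343
txn_id=109: ✓ → 3703
cad_avg = (4072 + 1387 + 2655 + 546 + 2343 + 3703) / 6 = 2451

2451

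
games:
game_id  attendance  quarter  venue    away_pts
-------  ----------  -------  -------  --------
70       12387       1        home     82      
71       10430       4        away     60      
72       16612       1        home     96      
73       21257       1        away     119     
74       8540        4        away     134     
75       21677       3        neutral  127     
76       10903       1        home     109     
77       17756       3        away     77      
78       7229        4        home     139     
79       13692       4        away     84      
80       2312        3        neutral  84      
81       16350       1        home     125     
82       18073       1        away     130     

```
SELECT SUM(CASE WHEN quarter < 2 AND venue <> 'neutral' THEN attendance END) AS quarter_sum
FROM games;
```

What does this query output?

game_id=70: ✓ → 12387
game_id=71: ✗
game_id=72: ✓ → 16612
game_id=73: ✓ → 21257
game_id=74: ✗
game_id=75: ✗
game_id=76: ✓ → 10903
game_id=77: ✗
game_id=78: ✗
game_id=79: ✗
game_id=80: ✗
game_id=81: ✓ → 16350
game_id=82: ✓ → 18073
quarter_sum = 12387 + 16612 + 21257 + 10903 + 16350 + 18073 = 95582

95582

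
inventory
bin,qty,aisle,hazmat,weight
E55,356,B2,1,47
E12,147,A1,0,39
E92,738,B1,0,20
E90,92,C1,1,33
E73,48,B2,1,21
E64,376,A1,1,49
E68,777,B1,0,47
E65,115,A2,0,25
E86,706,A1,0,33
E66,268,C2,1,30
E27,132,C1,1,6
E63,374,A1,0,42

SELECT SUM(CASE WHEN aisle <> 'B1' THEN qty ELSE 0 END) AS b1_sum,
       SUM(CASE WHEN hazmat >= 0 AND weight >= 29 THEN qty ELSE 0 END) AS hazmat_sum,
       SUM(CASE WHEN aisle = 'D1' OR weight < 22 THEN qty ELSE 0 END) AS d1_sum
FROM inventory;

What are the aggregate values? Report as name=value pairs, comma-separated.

b1_sum=2614, hazmat_sum=3096, d1_sum=918

[b1_sum: aisle <> 'B1']
bin=E55: ✓ → 356
bin=E12: ✓ → 147
bin=E92: ✗
bin=E90: ✓ → 92
bin=E73: ✓ → 48
bin=E64: ✓ → 376
bin=E68: ✗
bin=E65: ✓ → 115
bin=E86: ✓ → 706
bin=E66: ✓ → 268
bin=E27: ✓ → 132
bin=E63: ✓ → 374
b1_sum = 356 + 147 + 92 + 48 + 376 + 115 + 706 + 268 + 132 + 374 = 2614
—
[hazmat_sum: hazmat >= 0 AND weight >= 29]
bin=E55: ✓ → 356
bin=E12: ✓ → 147
bin=E92: ✗
bin=E90: ✓ → 92
bin=E73: ✗
bin=E64: ✓ → 376
bin=E68: ✓ → 777
bin=E65: ✗
bin=E86: ✓ → 706
bin=E66: ✓ → 268
bin=E27: ✗
bin=E63: ✓ → 374
hazmat_sum = 356 + 147 + 92 + 376 + 777 + 706 + 268 + 374 = 3096
—
[d1_sum: aisle = 'D1' OR weight < 22]
bin=E55: ✗
bin=E12: ✗
bin=E92: ✓ → 738
bin=E90: ✗
bin=E73: ✓ → 48
bin=E64: ✗
bin=E68: ✗
bin=E65: ✗
bin=E86: ✗
bin=E66: ✗
bin=E27: ✓ → 132
bin=E63: ✗
d1_sum = 738 + 48 + 132 = 918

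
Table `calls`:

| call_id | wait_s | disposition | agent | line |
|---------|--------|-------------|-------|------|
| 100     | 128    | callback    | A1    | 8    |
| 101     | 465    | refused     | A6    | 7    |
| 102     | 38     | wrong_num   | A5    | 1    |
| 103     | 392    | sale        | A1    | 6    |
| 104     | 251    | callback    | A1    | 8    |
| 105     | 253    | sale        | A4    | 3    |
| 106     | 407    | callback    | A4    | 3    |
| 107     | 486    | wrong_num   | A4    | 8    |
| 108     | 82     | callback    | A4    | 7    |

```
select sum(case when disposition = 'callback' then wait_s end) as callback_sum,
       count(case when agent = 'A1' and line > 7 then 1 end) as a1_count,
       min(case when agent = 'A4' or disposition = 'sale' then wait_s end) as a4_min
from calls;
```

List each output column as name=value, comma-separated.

[callback_sum: disposition = 'callback']
call_id=100: ✓ → 128
call_id=101: ✗
call_id=102: ✗
call_id=103: ✗
call_id=104: ✓ → 251
call_id=105: ✗
call_id=106: ✓ → 407
call_id=107: ✗
call_id=108: ✓ → 82
callback_sum = 128 + 251 + 407 + 82 = 868
—
[a1_count: agent = 'A1' and line > 7]
call_id=100: ✓ → 1
call_id=101: ✗
call_id=102: ✗
call_id=103: ✗
call_id=104: ✓ → 1
call_id=105: ✗
call_id=106: ✗
call_id=107: ✗
call_id=108: ✗
a1_count = COUNT(1, 1) = 2
—
[a4_min: agent = 'A4' or disposition = 'sale']
call_id=100: ✗
call_id=101: ✗
call_id=102: ✗
call_id=103: ✓ → 392
call_id=104: ✗
call_id=105: ✓ → 253
call_id=106: ✓ → 407
call_id=107: ✓ → 486
call_id=108: ✓ → 82
a4_min = MIN(392, 253, 407, 486, 82) = 82

callback_sum=868, a1_count=2, a4_min=82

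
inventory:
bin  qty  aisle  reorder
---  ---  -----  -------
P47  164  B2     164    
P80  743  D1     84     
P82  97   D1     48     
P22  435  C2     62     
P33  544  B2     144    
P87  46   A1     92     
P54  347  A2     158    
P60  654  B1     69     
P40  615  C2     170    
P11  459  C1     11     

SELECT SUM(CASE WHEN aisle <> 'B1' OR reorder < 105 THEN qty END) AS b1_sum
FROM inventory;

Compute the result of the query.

bin=P47: ✓ → 164
bin=P80: ✓ → 743
bin=P82: ✓ → 97
bin=P22: ✓ → 435
bin=P33: ✓ → 544
bin=P87: ✓ → 46
bin=P54: ✓ → 347
bin=P60: ✓ → 654
bin=P40: ✓ → 615
bin=P11: ✓ → 459
b1_sum = 164 + 743 + 97 + 435 + 544 + 46 + 347 + 654 + 615 + 459 = 4104

4104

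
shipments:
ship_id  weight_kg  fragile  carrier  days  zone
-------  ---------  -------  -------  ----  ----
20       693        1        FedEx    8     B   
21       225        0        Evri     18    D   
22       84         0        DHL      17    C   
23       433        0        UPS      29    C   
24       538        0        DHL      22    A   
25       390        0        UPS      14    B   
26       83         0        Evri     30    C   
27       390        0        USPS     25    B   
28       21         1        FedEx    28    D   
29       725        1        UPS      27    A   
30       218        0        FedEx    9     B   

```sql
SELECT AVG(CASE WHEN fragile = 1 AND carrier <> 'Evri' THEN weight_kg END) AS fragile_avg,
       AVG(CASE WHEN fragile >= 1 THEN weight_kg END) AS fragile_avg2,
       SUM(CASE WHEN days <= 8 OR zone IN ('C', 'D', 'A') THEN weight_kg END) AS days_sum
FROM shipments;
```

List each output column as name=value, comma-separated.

fragile_avg=479.6666666667, fragile_avg2=479.6666666667, days_sum=2802

[fragile_avg: fragile = 1 AND carrier <> 'Evri']
ship_id=20: ✓ → 693
ship_id=21: ✗
ship_id=22: ✗
ship_id=23: ✗
ship_id=24: ✗
ship_id=25: ✗
ship_id=26: ✗
ship_id=27: ✗
ship_id=28: ✓ → 21
ship_id=29: ✓ → 725
ship_id=30: ✗
fragile_avg = (693 + 21 + 725) / 3 = 479.6666666667
—
[fragile_avg2: fragile >= 1]
ship_id=20: ✓ → 693
ship_id=21: ✗
ship_id=22: ✗
ship_id=23: ✗
ship_id=24: ✗
ship_id=25: ✗
ship_id=26: ✗
ship_id=27: ✗
ship_id=28: ✓ → 21
ship_id=29: ✓ → 725
ship_id=30: ✗
fragile_avg2 = (693 + 21 + 725) / 3 = 479.6666666667
—
[days_sum: days <= 8 OR zone IN ('C', 'D', 'A')]
ship_id=20: ✓ → 693
ship_id=21: ✓ → 225
ship_id=22: ✓ → 84
ship_id=23: ✓ → 433
ship_id=24: ✓ → 538
ship_id=25: ✗
ship_id=26: ✓ → 83
ship_id=27: ✗
ship_id=28: ✓ → 21
ship_id=29: ✓ → 725
ship_id=30: ✗
days_sum = 693 + 225 + 84 + 433 + 538 + 83 + 21 + 725 = 2802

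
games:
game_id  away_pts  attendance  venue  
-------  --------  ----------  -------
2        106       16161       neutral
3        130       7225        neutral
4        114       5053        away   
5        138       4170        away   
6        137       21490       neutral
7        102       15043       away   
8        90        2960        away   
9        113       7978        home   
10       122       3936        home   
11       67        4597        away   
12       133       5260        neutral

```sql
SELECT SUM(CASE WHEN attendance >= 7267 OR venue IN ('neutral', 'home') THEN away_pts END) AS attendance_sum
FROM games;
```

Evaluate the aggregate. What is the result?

843

game_id=2: ✓ → 106
game_id=3: ✓ → 130
game_id=4: ✗
game_id=5: ✗
game_id=6: ✓ → 137
game_id=7: ✓ → 102
game_id=8: ✗
game_id=9: ✓ → 113
game_id=10: ✓ → 122
game_id=11: ✗
game_id=12: ✓ → 133
attendance_sum = 106 + 130 + 137 + 102 + 113 + 122 + 133 = 843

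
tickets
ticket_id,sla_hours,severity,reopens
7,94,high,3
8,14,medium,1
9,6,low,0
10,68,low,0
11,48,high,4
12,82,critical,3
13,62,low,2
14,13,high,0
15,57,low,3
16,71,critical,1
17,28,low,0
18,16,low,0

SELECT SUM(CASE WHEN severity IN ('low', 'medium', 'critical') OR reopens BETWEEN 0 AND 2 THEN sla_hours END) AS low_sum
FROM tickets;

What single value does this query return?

ticket_id=7: ✗
ticket_id=8: ✓ → 14
ticket_id=9: ✓ → 6
ticket_id=10: ✓ → 68
ticket_id=11: ✗
ticket_id=12: ✓ → 82
ticket_id=13: ✓ → 62
ticket_id=14: ✓ → 13
ticket_id=15: ✓ → 57
ticket_id=16: ✓ → 71
ticket_id=17: ✓ → 28
ticket_id=18: ✓ → 16
low_sum = 14 + 6 + 68 + 82 + 62 + 13 + 57 + 71 + 28 + 16 = 417

417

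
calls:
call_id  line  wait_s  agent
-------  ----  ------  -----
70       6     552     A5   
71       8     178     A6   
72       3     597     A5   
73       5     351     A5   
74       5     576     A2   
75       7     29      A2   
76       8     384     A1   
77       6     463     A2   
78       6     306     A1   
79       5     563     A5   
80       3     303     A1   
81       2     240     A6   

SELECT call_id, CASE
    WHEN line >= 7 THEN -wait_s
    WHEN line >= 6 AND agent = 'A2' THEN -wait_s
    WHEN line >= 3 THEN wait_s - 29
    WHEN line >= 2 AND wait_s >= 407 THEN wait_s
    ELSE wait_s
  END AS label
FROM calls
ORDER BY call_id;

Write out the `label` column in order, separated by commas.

call_id=70: line >= 3 → 523
call_id=71: line >= 7 → -178
call_id=72: line >= 3 → 568
call_id=73: line >= 3 → 322
call_id=74: line >= 3 → 547
call_id=75: line >= 7 → -29
call_id=76: line >= 7 → -384
call_id=77: line >= 6 AND agent = 'A2' → -463
call_id=78: line >= 3 → 277
call_id=79: line >= 3 → 534
call_id=80: line >= 3 → 274
call_id=81: ELSE → 240

523, -178, 568, 322, 547, -29, -384, -463, 277, 534, 274, 240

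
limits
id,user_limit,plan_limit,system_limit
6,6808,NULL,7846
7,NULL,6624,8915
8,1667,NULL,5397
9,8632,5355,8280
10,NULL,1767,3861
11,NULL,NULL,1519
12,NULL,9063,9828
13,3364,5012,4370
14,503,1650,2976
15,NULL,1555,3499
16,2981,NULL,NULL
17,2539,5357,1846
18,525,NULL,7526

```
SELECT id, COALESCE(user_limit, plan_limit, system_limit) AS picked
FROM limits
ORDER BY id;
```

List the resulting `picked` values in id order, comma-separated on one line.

6808, 6624, 1667, 8632, 1767, 1519, 9063, 3364, 503, 1555, 2981, 2539, 525

id=6: user_limit=6808 → 6808
id=7: user_limit=NULL, plan_limit=6624 → 6624
id=8: user_limit=1667 → 1667
id=9: user_limit=8632 → 8632
id=10: user_limit=NULL, plan_limit=1767 → 1767
id=11: user_limit=NULL, plan_limit=NULL, system_limit=1519 → 1519
id=12: user_limit=NULL, plan_limit=9063 → 9063
id=13: user_limit=3364 → 3364
id=14: user_limit=503 → 503
id=15: user_limit=NULL, plan_limit=1555 → 1555
id=16: user_limit=2981 → 2981
id=17: user_limit=2539 → 2539
id=18: user_limit=525 → 525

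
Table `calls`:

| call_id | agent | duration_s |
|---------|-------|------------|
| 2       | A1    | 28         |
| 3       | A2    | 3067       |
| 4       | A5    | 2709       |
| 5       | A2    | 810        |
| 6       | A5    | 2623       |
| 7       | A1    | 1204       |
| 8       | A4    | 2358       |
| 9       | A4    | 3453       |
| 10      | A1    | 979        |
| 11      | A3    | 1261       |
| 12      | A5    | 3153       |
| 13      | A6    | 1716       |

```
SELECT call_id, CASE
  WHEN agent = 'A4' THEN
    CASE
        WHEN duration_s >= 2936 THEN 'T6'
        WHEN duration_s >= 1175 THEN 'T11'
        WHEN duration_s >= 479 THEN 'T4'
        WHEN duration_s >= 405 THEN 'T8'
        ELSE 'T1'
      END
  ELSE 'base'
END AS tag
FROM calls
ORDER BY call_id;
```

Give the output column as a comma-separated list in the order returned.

call_id=2: agent='A1' → outer ELSE → base
call_id=3: agent='A2' → outer ELSE → base
call_id=4: agent='A5' → outer ELSE → base
call_id=5: agent='A2' → outer ELSE → base
call_id=6: agent='A5' → outer ELSE → base
call_id=7: agent='A1' → outer ELSE → base
call_id=8: agent='A4' → inner[duration_s >= 1175] → T11
call_id=9: agent='A4' → inner[duration_s >= 2936] → T6
call_id=10: agent='A1' → outer ELSE → base
call_id=11: agent='A3' → outer ELSE → base
call_id=12: agent='A5' → outer ELSE → base
call_id=13: agent='A6' → outer ELSE → base

base, base, base, base, base, base, T11, T6, base, base, base, base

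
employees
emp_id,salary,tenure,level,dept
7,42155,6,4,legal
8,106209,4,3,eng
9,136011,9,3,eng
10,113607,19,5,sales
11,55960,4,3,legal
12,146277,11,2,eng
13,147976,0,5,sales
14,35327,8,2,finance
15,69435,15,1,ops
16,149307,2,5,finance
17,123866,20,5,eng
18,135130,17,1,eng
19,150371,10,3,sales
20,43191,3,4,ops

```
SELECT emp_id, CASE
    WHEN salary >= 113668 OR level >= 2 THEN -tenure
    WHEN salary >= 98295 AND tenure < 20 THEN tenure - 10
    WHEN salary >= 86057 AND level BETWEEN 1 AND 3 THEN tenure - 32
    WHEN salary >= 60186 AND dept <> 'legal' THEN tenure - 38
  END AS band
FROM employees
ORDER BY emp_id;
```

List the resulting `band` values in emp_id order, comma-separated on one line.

-6, -4, -9, -19, -4, -11, 0, -8, -23, -2, -20, -17, -10, -3

emp_id=7: salary >= 113668 OR level >= 2 → -6
emp_id=8: salary >= 113668 OR level >= 2 → -4
emp_id=9: salary >= 113668 OR level >= 2 → -9
emp_id=10: salary >= 113668 OR level >= 2 → -19
emp_id=11: salary >= 113668 OR level >= 2 → -4
emp_id=12: salary >= 113668 OR level >= 2 → -11
emp_id=13: salary >= 113668 OR level >= 2 → 0
emp_id=14: salary >= 113668 OR level >= 2 → -8
emp_id=15: salary >= 60186 AND dept <> 'legal' → -23
emp_id=16: salary >= 113668 OR level >= 2 → -2
emp_id=17: salary >= 113668 OR level >= 2 → -20
emp_id=18: salary >= 113668 OR level >= 2 → -17
emp_id=19: salary >= 113668 OR level >= 2 → -10
emp_id=20: salary >= 113668 OR level >= 2 → -3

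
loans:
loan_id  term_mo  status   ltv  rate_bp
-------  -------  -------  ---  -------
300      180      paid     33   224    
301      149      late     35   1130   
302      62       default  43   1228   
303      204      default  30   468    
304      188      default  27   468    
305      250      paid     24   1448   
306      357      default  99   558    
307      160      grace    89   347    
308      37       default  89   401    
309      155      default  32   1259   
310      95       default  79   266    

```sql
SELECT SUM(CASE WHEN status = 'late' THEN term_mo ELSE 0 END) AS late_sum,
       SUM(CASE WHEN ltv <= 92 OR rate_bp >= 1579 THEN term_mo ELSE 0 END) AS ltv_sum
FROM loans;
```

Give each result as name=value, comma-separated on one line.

late_sum=149, ltv_sum=1480

[late_sum: status = 'late']
loan_id=300: ✗
loan_id=301: ✓ → 149
loan_id=302: ✗
loan_id=303: ✗
loan_id=304: ✗
loan_id=305: ✗
loan_id=306: ✗
loan_id=307: ✗
loan_id=308: ✗
loan_id=309: ✗
loan_id=310: ✗
late_sum = 149
—
[ltv_sum: ltv <= 92 OR rate_bp >= 1579]
loan_id=300: ✓ → 180
loan_id=301: ✓ → 149
loan_id=302: ✓ → 62
loan_id=303: ✓ → 204
loan_id=304: ✓ → 188
loan_id=305: ✓ → 250
loan_id=306: ✗
loan_id=307: ✓ → 160
loan_id=308: ✓ → 37
loan_id=309: ✓ → 155
loan_id=310: ✓ → 95
ltv_sum = 180 + 149 + 62 + 204 + 188 + 250 + 160 + 37 + 155 + 95 = 1480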